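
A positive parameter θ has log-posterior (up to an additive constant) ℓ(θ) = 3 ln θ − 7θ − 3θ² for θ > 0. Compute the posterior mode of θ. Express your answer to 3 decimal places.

θ̂_MAP = 0.333

ℓ'(θ) = 3/θ − 7 − 6θ. Setting this to zero and multiplying by θ: 6θ² + 7θ − 3 = 0.
θ = (−7 + √(7² + 4·6·3)) / (2·6) = (−7 + √121) / 12 = (−7 + 11)/12 = 1/3.
ℓ''(θ) = −3/θ² − 6 < 0, confirming a maximum.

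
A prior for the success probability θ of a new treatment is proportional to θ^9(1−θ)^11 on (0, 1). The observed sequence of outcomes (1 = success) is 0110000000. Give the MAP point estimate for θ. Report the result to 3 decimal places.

The prior density ∝ θ^9(1−θ)^11 is the kernel of Beta(10, 12).
Data: 2 successes in 10 trials (from the sequence). The binomial likelihood contributes θ^2(1−θ)^8, so the posterior is Beta(10+2, 12+8) = Beta(12, 20).
For Beta(a, b) with a, b > 1 the mode is (a−1)/(a+b−2) = 11/30 ≈ 0.367.

θ̂_MAP = 0.367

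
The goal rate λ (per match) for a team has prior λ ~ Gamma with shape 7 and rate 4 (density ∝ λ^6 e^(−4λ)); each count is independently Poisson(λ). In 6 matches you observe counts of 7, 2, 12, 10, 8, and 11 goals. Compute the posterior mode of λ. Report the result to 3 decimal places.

λ̂_MAP = 5.600

Σxᵢ = 7+2+12+10+8+11 = 50, with n = 6.
Posterior ∝ λ^6e^(−4λ) · λ^50e^(−6λ) = λ^56e^(−10λ), i.e. Gamma(shape=57, rate=10).
The mode of a Gamma(a, b) with a ≥ 1 (shape–rate) is (a−1)/b = 56/10 ≈ 5.600.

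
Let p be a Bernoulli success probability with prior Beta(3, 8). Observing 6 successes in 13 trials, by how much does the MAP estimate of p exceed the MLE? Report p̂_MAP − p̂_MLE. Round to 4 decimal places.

Posterior is Beta(9, 15); MAP = (9−1)/(24−2) = 8/22 ≈ 0.36364.
MLE ignores the prior: p̂_MLE = k/n = 6/13 ≈ 0.46154.
Difference = 8/22 − 6/13 = -14/143 ≈ -0.0979.

MAP − MLE = -0.0979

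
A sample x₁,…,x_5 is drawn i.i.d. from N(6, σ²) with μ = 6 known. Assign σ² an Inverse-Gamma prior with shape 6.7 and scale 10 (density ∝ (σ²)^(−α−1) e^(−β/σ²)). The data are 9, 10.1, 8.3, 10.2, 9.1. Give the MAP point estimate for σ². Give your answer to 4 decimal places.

σ̂²_MAP = 3.8407

Sum of squared deviations about the known mean: SS = (9−6)² + (10.1−6)² + (8.3−6)² + (10.2−6)² + (9.1−6)² = 58.35.
The Normal likelihood contributes (σ²)^(−n/2) exp(−SS/(2σ²)), so the posterior is Inverse-Gamma(α + n/2, β + SS/2) = Inverse-Gamma(9.2, 39.175).
The mode of Inverse-Gamma(a, b) is b/(a+1) = 39.175/10.2 ≈ 3.8407.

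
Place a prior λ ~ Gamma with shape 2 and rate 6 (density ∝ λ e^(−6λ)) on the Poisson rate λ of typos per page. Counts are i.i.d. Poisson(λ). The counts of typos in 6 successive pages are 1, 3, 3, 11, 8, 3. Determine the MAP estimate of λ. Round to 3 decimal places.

λ̂_MAP = 2.500

Σxᵢ = 1+3+3+11+8+3 = 29, with n = 6.
Posterior ∝ λe^(−6λ) · λ^29e^(−6λ) = λ^30e^(−12λ), i.e. Gamma(shape=31, rate=12).
The mode of a Gamma(a, b) with a ≥ 1 (shape–rate) is (a−1)/b = 30/12 ≈ 2.500.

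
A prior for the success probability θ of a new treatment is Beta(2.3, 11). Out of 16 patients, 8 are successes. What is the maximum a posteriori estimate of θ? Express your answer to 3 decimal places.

Prior: Beta(2.3, 11).
Data: 8 successes in 16 trials. The binomial likelihood contributes θ^8(1−θ)^8, so the posterior is Beta(2.3+8, 11+8) = Beta(10.3, 19).
For Beta(a, b) with a, b > 1 the mode is (a−1)/(a+b−2) = 9.3/27.3 ≈ 0.341.

θ̂_MAP = 0.341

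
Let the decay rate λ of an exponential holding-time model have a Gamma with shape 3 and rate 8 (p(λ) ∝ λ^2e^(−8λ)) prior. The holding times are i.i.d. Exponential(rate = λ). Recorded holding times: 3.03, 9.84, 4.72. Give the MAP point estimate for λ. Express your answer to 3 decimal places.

λ̂_MAP = 0.195

The Exponential(rate=λ) likelihood is ∝ λ^n e^(−λΣtᵢ). Here n = 3 and Σtᵢ = 3.03 + 9.84 + 4.72 = 17.59.
Posterior ∝ λ^2e^(−8λ) · λ^3e^(−17.59λ) = λ^5e^(−25.59λ), i.e. Gamma(6, 25.59).
Mode = (a−1)/b = 5/25.59 ≈ 0.195.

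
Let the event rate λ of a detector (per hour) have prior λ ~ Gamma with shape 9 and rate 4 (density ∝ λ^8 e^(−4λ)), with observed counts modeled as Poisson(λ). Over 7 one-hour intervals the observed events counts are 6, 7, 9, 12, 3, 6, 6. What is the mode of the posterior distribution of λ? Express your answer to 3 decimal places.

λ̂_MAP = 5.182

Σxᵢ = 6+7+9+12+3+6+6 = 49, with n = 7.
Posterior ∝ λ^8e^(−4λ) · λ^49e^(−7λ) = λ^57e^(−11λ), i.e. Gamma(shape=58, rate=11).
The mode of a Gamma(a, b) with a ≥ 1 (shape–rate) is (a−1)/b = 57/11 ≈ 5.182.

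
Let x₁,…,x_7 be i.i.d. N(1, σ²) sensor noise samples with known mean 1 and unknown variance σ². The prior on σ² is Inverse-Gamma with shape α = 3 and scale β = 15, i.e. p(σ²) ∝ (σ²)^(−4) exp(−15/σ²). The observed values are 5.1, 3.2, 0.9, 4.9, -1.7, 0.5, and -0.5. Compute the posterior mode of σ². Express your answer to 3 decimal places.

σ̂²_MAP = 5.111

Sum of squared deviations about the known mean: SS = (5.1−1)² + (3.2−1)² + (0.9−1)² + (4.9−1)² + (-1.7−1)² + (0.5−1)² + (-0.5−1)² = 46.66.
The Normal likelihood contributes (σ²)^(−n/2) exp(−SS/(2σ²)), so the posterior is Inverse-Gamma(α + n/2, β + SS/2) = Inverse-Gamma(6.5, 38.33).
The mode of Inverse-Gamma(a, b) is b/(a+1) = 38.33/7.5 ≈ 5.111.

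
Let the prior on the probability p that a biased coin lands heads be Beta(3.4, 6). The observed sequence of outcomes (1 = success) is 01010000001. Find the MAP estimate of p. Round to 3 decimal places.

p̂_MAP = 0.293

Prior: Beta(3.4, 6).
Data: 3 successes in 11 trials (from the sequence). The binomial likelihood contributes p^3(1−p)^8, so the posterior is Beta(3.4+3, 6+8) = Beta(6.4, 14).
For Beta(a, b) with a, b > 1 the mode is (a−1)/(a+b−2) = 5.4/18.4 ≈ 0.293.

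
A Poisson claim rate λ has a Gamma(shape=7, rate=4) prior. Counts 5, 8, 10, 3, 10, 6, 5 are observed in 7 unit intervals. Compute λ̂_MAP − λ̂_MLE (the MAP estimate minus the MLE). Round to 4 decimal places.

Σxᵢ = 47. Posterior is Gamma(54, 11); MAP = (54−1)/11 = 53/11 ≈ 4.81818.
MLE = x̄ = 47/7 ≈ 6.71429.
Difference = 53/11 − 47/7 = -146/77 ≈ -1.8961.

MAP − MLE = -1.8961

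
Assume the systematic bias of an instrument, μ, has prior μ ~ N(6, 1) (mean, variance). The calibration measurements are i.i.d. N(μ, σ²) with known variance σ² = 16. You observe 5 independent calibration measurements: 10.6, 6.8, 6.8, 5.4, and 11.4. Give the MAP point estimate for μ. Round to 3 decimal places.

μ̂_MAP = 6.524

n = 5; x̄ = (10.6 + 6.8 + 6.8 + 5.4 + 11.4)/5 = 41/5 = 8.2.
For a Normal prior and Normal likelihood with known variance, the posterior is Normal; its mode equals its mean, the precision-weighted average.
Prior precision 1/σ₀² = 1/1 = 1; data precision n/σ² = 5/16 = 0.3125.
μ̂ = (1·6 + 0.3125·8.2) / (1 + 0.3125) = 8.5625/1.3125 = 137/21 ≈ 6.524.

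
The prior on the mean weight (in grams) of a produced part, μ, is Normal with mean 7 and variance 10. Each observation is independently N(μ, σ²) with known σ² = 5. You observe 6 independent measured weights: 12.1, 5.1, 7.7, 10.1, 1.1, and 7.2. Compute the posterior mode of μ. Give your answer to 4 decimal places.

μ̂_MAP = 7.2000

n = 6; x̄ = (12.1 + 5.1 + 7.7 + 10.1 + 1.1 + 7.2)/6 = 43.3/6 = 433/60 ≈ 7.2167.
For a Normal prior and Normal likelihood with known variance, the posterior is Normal; its mode equals its mean, the precision-weighted average.
Prior precision 1/σ₀² = 1/10 = 0.1; data precision n/σ² = 6/5 = 1.2.
μ̂ = (0.1·7 + 1.2·(433/60)) / (0.1 + 1.2) = 9.36/1.3 = 7.2000.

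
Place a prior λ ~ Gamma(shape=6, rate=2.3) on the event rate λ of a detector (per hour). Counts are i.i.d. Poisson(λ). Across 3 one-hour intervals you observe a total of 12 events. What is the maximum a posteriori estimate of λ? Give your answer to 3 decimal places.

Σxᵢ = 12, n = 3.
Posterior ∝ λ^5e^(−2.3λ) · λ^12e^(−3λ) = λ^17e^(−5.3λ), i.e. Gamma(shape=18, rate=5.3).
The mode of a Gamma(a, b) with a ≥ 1 (shape–rate) is (a−1)/b = 17/5.3 ≈ 3.208.

λ̂_MAP = 3.208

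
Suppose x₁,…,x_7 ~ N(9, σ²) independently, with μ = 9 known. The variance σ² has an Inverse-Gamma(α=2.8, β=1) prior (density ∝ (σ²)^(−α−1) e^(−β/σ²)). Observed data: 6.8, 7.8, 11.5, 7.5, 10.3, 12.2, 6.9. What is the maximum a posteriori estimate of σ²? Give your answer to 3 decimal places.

Sum of squared deviations about the known mean: SS = (6.8−9)² + (7.8−9)² + (11.5−9)² + (7.5−9)² + (10.3−9)² + (12.2−9)² + (6.9−9)² = 31.12.
The Normal likelihood contributes (σ²)^(−n/2) exp(−SS/(2σ²)), so the posterior is Inverse-Gamma(α + n/2, β + SS/2) = Inverse-Gamma(6.3, 16.56).
The mode of Inverse-Gamma(a, b) is b/(a+1) = 16.56/7.3 ≈ 2.268.

σ̂²_MAP = 2.268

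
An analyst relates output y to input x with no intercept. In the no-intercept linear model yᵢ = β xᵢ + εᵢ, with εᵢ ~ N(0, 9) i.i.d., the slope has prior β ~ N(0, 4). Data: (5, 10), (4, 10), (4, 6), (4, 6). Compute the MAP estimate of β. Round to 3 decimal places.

log p(β | y) = −Σ(yᵢ − βxᵢ)²/(2·9) − β²/(2·4) + const.
Setting the derivative to zero: Σxᵢ(yᵢ − βxᵢ)/9 − β/4 = 0, so β = Σxᵢyᵢ / (Σxᵢ² + σ²/τ²).
Σxᵢyᵢ = 5·10 + 4·10 + 4·6 + 4·6 = 138; Σxᵢ² = 73; σ²/τ² = 2.25.
β̂_MAP = 138 / (73 + 2.25) = 138/75.25 ≈ 1.834.

β̂_MAP = 1.834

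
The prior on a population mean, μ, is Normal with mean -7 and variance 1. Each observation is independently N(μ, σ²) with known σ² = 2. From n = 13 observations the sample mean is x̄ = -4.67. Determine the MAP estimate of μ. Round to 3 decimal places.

μ̂_MAP = -4.981

n = 13, x̄ = -4.67.
For a Normal prior and Normal likelihood with known variance, the posterior is Normal; its mode equals its mean, the precision-weighted average.
Prior precision 1/σ₀² = 1/1 = 1; data precision n/σ² = 13/2 = 6.5.
μ̂ = (1·(-7) + 6.5·(-4.67)) / (1 + 6.5) = (-37.355)/7.5 = -7471/1500 ≈ -4.981.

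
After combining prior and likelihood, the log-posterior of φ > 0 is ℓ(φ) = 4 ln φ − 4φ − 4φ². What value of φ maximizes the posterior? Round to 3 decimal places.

ℓ'(φ) = 4/φ − 4 − 8φ. Setting this to zero and multiplying by φ: 8φ² + 4φ − 4 = 0.
φ = (−4 + √(4² + 4·8·4)) / (2·8) = (−4 + √144) / 16 = (−4 + 12)/16 = 1/2.
ℓ''(φ) = −4/φ² − 8 < 0, confirming a maximum.

φ̂_MAP = 0.500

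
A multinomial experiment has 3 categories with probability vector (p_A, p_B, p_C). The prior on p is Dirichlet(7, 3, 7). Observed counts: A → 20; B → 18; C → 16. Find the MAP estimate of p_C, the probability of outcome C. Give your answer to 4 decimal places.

MAP estimate of p_C = 0.3235

The posterior is Dirichlet(αᵢ + nᵢ) = Dirichlet(27, 21, 23).
For a Dirichlet(a₁,…,a_K) with all aᵢ > 1, the mode has j-th component (aⱼ − 1)/(Σaᵢ − K).
Here Σaᵢ = 71 and K = 3, so p_C = (23 − 1)/(71 − 3) = 22/68 ≈ 0.3235.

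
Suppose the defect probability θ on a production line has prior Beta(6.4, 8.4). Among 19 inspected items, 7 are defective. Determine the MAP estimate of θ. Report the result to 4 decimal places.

Prior: Beta(6.4, 8.4).
Data: 7 successes in 19 trials. The binomial likelihood contributes θ^7(1−θ)^12, so the posterior is Beta(6.4+7, 8.4+12) = Beta(13.4, 20.4).
For Beta(a, b) with a, b > 1 the mode is (a−1)/(a+b−2) = 12.4/31.8 ≈ 0.3899.

θ̂_MAP = 0.3899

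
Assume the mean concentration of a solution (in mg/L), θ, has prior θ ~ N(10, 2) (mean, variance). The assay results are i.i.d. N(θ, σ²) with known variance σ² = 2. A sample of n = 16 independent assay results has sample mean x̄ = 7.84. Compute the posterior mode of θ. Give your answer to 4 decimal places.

n = 16, x̄ = 7.84.
For a Normal prior and Normal likelihood with known variance, the posterior is Normal; its mode equals its mean, the precision-weighted average.
Prior precision 1/σ₀² = 1/2 = 0.5; data precision n/σ² = 16/2 = 8.
θ̂ = (0.5·10 + 8·7.84) / (0.5 + 8) = 67.72/8.5 = 3386/425 ≈ 7.9671.

θ̂_MAP = 7.9671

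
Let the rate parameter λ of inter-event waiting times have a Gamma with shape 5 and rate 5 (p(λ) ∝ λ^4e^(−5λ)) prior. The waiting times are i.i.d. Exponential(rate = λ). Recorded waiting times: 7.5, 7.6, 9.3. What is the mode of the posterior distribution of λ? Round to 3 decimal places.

The Exponential(rate=λ) likelihood is ∝ λ^n e^(−λΣtᵢ). Here n = 3 and Σtᵢ = 7.5 + 7.6 + 9.3 = 24.4.
Posterior ∝ λ^4e^(−5λ) · λ^3e^(−24.4λ) = λ^7e^(−29.4λ), i.e. Gamma(8, 29.4).
Mode = (a−1)/b = 7/29.4 ≈ 0.238.

λ̂_MAP = 0.238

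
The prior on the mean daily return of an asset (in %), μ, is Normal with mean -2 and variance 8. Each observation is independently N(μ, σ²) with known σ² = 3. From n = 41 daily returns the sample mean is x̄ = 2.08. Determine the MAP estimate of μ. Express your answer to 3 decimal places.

μ̂_MAP = 2.043

n = 41, x̄ = 2.08.
For a Normal prior and Normal likelihood with known variance, the posterior is Normal; its mode equals its mean, the precision-weighted average.
Prior precision 1/σ₀² = 1/8 = 0.125; data precision n/σ² = 41/3.
μ̂ = (0.125·(-2) + (41/3)·2.08) / (0.125 + 41/3) = (8453/300)/(331/24) = 16906/8275 ≈ 2.043.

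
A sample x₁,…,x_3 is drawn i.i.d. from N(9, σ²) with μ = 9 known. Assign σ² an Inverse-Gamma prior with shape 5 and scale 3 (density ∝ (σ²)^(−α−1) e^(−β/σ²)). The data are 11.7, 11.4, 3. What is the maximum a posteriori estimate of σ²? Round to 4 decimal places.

σ̂²_MAP = 3.6700

Sum of squared deviations about the known mean: SS = (11.7−9)² + (11.4−9)² + (3−9)² = 49.05.
The Normal likelihood contributes (σ²)^(−n/2) exp(−SS/(2σ²)), so the posterior is Inverse-Gamma(α + n/2, β + SS/2) = Inverse-Gamma(6.5, 27.525).
The mode of Inverse-Gamma(a, b) is b/(a+1) = 27.525/7.5 ≈ 3.6700.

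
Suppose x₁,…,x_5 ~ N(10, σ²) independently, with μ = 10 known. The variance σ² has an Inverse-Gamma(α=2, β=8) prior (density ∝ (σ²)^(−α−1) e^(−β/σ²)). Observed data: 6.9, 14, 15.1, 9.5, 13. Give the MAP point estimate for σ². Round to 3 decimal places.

σ̂²_MAP = 6.988

Sum of squared deviations about the known mean: SS = (6.9−10)² + (14−10)² + (15.1−10)² + (9.5−10)² + (13−10)² = 60.87.
The Normal likelihood contributes (σ²)^(−n/2) exp(−SS/(2σ²)), so the posterior is Inverse-Gamma(α + n/2, β + SS/2) = Inverse-Gamma(4.5, 38.435).
The mode of Inverse-Gamma(a, b) is b/(a+1) = 38.435/5.5 ≈ 6.988.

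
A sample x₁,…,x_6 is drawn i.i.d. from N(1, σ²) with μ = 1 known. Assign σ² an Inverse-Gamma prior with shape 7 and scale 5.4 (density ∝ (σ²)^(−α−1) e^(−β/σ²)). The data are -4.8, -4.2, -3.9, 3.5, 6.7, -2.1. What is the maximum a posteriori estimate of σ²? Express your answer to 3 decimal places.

Sum of squared deviations about the known mean: SS = (-4.8−1)² + (-4.2−1)² + (-3.9−1)² + (3.5−1)² + (6.7−1)² + (-2.1−1)² = 133.04.
The Normal likelihood contributes (σ²)^(−n/2) exp(−SS/(2σ²)), so the posterior is Inverse-Gamma(α + n/2, β + SS/2) = Inverse-Gamma(10, 71.92).
The mode of Inverse-Gamma(a, b) is b/(a+1) = 71.92/11 ≈ 6.538.

σ̂²_MAP = 6.538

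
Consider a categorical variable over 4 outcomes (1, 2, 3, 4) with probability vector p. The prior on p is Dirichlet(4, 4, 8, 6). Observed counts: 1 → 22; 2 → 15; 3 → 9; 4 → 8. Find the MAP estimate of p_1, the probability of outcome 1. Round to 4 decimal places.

The posterior is Dirichlet(αᵢ + nᵢ) = Dirichlet(26, 19, 17, 14).
For a Dirichlet(a₁,…,a_K) with all aᵢ > 1, the mode has j-th component (aⱼ − 1)/(Σaᵢ − K).
Here Σaᵢ = 76 and K = 4, so p_1 = (26 − 1)/(76 − 4) = 25/72 ≈ 0.3472.

MAP estimate: 0.3472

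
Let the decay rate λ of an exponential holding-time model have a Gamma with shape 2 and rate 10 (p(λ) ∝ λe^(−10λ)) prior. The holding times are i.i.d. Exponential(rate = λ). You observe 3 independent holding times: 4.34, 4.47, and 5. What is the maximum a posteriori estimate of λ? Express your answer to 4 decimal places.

The Exponential(rate=λ) likelihood is ∝ λ^n e^(−λΣtᵢ). Here n = 3 and Σtᵢ = 4.34 + 4.47 + 5 = 13.81.
Posterior ∝ λe^(−10λ) · λ^3e^(−13.81λ) = λ^4e^(−23.81λ), i.e. Gamma(5, 23.81).
Mode = (a−1)/b = 4/23.81 ≈ 0.1680.

λ̂_MAP = 0.1680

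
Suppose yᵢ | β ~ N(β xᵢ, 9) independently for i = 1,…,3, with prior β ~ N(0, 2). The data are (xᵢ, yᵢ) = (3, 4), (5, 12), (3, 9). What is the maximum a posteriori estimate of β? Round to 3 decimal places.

β̂_MAP = 2.084

log p(β | y) = −Σ(yᵢ − βxᵢ)²/(2·9) − β²/(2·2) + const.
Setting the derivative to zero: Σxᵢ(yᵢ − βxᵢ)/9 − β/2 = 0, so β = Σxᵢyᵢ / (Σxᵢ² + σ²/τ²).
Σxᵢyᵢ = 3·4 + 5·12 + 3·9 = 99; Σxᵢ² = 43; σ²/τ² = 4.5.
β̂_MAP = 99 / (43 + 4.5) = 99/47.5 ≈ 2.084.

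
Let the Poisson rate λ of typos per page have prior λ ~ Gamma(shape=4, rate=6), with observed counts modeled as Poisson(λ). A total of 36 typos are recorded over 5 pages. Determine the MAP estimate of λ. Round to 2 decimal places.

Σxᵢ = 36, n = 5.
Posterior ∝ λ^3e^(−6λ) · λ^36e^(−5λ) = λ^39e^(−11λ), i.e. Gamma(shape=40, rate=11).
The mode of a Gamma(a, b) with a ≥ 1 (shape–rate) is (a−1)/b = 39/11 ≈ 3.55.

λ̂_MAP = 3.55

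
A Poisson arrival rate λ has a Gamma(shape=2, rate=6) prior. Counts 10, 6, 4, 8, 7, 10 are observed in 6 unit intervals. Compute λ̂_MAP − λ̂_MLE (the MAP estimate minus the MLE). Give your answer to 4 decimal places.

MAP − MLE = -3.6667

Σxᵢ = 45. Posterior is Gamma(47, 12); MAP = (47−1)/12 = 46/12 ≈ 3.83333.
MLE = x̄ = 45/6 ≈ 7.50000.
Difference = 46/12 − 45/6 = -11/3 ≈ -3.6667.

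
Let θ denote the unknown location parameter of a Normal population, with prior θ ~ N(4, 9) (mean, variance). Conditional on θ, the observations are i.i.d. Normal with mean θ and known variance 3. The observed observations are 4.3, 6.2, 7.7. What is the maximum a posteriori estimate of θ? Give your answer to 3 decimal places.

θ̂_MAP = 5.860

n = 3; x̄ = (4.3 + 6.2 + 7.7)/3 = 18.2/3 = 91/15 ≈ 6.0667.
For a Normal prior and Normal likelihood with known variance, the posterior is Normal; its mode equals its mean, the precision-weighted average.
Prior precision 1/σ₀² = 1/9; data precision n/σ² = 3/3 = 1.
θ̂ = ((1/9)·4 + 1·(91/15)) / (1/9 + 1) = (293/45)/(10/9) = 5.860.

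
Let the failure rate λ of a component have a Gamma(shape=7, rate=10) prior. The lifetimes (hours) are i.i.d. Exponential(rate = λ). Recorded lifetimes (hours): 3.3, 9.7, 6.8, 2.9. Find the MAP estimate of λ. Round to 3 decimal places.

The Exponential(rate=λ) likelihood is ∝ λ^n e^(−λΣtᵢ). Here n = 4 and Σtᵢ = 3.3 + 9.7 + 6.8 + 2.9 = 22.7.
Posterior ∝ λ^6e^(−10λ) · λ^4e^(−22.7λ) = λ^10e^(−32.7λ), i.e. Gamma(11, 32.7).
Mode = (a−1)/b = 10/32.7 ≈ 0.306.

λ̂_MAP = 0.306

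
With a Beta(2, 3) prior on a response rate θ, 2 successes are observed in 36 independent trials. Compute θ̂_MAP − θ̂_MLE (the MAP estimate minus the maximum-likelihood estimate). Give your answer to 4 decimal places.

Posterior is Beta(4, 37); MAP = (4−1)/(41−2) = 3/39 ≈ 0.07692.
MLE ignores the prior: θ̂_MLE = k/n = 2/36 ≈ 0.05556.
Difference = 3/39 − 2/36 = 5/234 ≈ 0.0214.

MAP − MLE = 0.0214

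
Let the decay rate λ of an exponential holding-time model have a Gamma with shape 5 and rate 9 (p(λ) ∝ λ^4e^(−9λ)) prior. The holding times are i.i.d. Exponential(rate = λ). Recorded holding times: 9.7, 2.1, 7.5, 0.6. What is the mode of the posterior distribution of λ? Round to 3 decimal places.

λ̂_MAP = 0.277

The Exponential(rate=λ) likelihood is ∝ λ^n e^(−λΣtᵢ). Here n = 4 and Σtᵢ = 9.7 + 2.1 + 7.5 + 0.6 = 19.9.
Posterior ∝ λ^4e^(−9λ) · λ^4e^(−19.9λ) = λ^8e^(−28.9λ), i.e. Gamma(9, 28.9).
Mode = (a−1)/b = 8/28.9 ≈ 0.277.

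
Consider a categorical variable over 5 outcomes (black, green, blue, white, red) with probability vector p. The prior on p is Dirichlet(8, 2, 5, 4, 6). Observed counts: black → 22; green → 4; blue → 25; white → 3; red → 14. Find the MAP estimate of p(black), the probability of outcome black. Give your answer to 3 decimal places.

MAP estimate of p(black) = 0.330

The posterior is Dirichlet(αᵢ + nᵢ) = Dirichlet(30, 6, 30, 7, 20).
For a Dirichlet(a₁,…,a_K) with all aᵢ > 1, the mode has j-th component (aⱼ − 1)/(Σaᵢ − K).
Here Σaᵢ = 93 and K = 5, so p(black) = (30 − 1)/(93 − 5) = 29/88 ≈ 0.330.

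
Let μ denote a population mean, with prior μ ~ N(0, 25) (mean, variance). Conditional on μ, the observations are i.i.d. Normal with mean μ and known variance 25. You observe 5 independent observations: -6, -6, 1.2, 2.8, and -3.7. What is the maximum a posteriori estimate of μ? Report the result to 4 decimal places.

n = 5; x̄ = ((-6) + (-6) + 1.2 + 2.8 + (-3.7))/5 = -11.7/5 = -2.34.
For a Normal prior and Normal likelihood with known variance, the posterior is Normal; its mode equals its mean, the precision-weighted average.
Prior precision 1/σ₀² = 1/25 = 0.04; data precision n/σ² = 5/25 = 0.2.
μ̂ = (0.04·0 + 0.2·(-2.34)) / (0.04 + 0.2) = (-0.468)/0.24 = -1.9500.

μ̂_MAP = -1.9500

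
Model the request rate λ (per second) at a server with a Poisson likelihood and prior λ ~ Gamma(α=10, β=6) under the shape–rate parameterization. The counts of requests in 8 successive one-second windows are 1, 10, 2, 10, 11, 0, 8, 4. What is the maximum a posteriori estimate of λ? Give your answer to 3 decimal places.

Σxᵢ = 1+10+2+10+11+0+8+4 = 46, with n = 8.
Posterior ∝ λ^9e^(−6λ) · λ^46e^(−8λ) = λ^55e^(−14λ), i.e. Gamma(shape=56, rate=14).
The mode of a Gamma(a, b) with a ≥ 1 (shape–rate) is (a−1)/b = 55/14 ≈ 3.929.

λ̂_MAP = 3.929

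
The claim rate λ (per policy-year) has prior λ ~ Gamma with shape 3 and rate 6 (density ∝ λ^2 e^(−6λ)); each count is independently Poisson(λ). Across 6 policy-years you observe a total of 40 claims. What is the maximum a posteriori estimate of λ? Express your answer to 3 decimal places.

Σxᵢ = 40, n = 6.
Posterior ∝ λ^2e^(−6λ) · λ^40e^(−6λ) = λ^42e^(−12λ), i.e. Gamma(shape=43, rate=12).
The mode of a Gamma(a, b) with a ≥ 1 (shape–rate) is (a−1)/b = 42/12 ≈ 3.500.

λ̂_MAP = 3.500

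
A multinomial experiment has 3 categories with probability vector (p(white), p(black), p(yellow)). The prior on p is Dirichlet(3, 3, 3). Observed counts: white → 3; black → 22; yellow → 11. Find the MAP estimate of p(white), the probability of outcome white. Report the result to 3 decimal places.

MAP estimate of p(white) = 0.119

The posterior is Dirichlet(αᵢ + nᵢ) = Dirichlet(6, 25, 14).
For a Dirichlet(a₁,…,a_K) with all aᵢ > 1, the mode has j-th component (aⱼ − 1)/(Σaᵢ − K).
Here Σaᵢ = 45 and K = 3, so p(white) = (6 − 1)/(45 − 3) = 5/42 ≈ 0.119.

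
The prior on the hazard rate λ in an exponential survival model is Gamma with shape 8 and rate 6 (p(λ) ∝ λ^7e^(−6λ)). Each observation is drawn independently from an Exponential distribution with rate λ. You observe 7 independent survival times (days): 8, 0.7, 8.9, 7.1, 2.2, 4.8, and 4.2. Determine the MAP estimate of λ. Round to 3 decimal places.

λ̂_MAP = 0.334

The Exponential(rate=λ) likelihood is ∝ λ^n e^(−λΣtᵢ). Here n = 7 and Σtᵢ = 8 + 0.7 + 8.9 + 7.1 + 2.2 + 4.8 + 4.2 = 35.9.
Posterior ∝ λ^7e^(−6λ) · λ^7e^(−35.9λ) = λ^14e^(−41.9λ), i.e. Gamma(15, 41.9).
Mode = (a−1)/b = 14/41.9 ≈ 0.334.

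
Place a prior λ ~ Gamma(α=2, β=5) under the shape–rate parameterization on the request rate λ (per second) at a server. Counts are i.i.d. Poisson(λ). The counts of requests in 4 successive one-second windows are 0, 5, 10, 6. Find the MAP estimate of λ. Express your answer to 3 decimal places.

Σxᵢ = 0+5+10+6 = 21, with n = 4.
Posterior ∝ λe^(−5λ) · λ^21e^(−4λ) = λ^22e^(−9λ), i.e. Gamma(shape=23, rate=9).
The mode of a Gamma(a, b) with a ≥ 1 (shape–rate) is (a−1)/b = 22/9 ≈ 2.444.

λ̂_MAP = 2.444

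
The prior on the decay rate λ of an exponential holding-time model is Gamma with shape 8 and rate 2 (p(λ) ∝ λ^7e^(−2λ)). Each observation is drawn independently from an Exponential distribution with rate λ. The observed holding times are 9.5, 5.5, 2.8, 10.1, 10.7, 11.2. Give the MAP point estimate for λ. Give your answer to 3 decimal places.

The Exponential(rate=λ) likelihood is ∝ λ^n e^(−λΣtᵢ). Here n = 6 and Σtᵢ = 9.5 + 5.5 + 2.8 + 10.1 + 10.7 + 11.2 = 49.8.
Posterior ∝ λ^7e^(−2λ) · λ^6e^(−49.8λ) = λ^13e^(−51.8λ), i.e. Gamma(14, 51.8).
Mode = (a−1)/b = 13/51.8 ≈ 0.251.

λ̂_MAP = 0.251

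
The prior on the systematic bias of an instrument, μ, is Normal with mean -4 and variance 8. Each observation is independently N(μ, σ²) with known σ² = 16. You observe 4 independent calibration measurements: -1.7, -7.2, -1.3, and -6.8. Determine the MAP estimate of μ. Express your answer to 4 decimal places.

n = 4; x̄ = ((-1.7) + (-7.2) + (-1.3) + (-6.8))/4 = -17/4 = -4.25.
For a Normal prior and Normal likelihood with known variance, the posterior is Normal; its mode equals its mean, the precision-weighted average.
Prior precision 1/σ₀² = 1/8 = 0.125; data precision n/σ² = 4/16 = 0.25.
μ̂ = (0.125·(-4) + 0.25·(-4.25)) / (0.125 + 0.25) = (-1.5625)/0.375 = -25/6 ≈ -4.1667.

μ̂_MAP = -4.1667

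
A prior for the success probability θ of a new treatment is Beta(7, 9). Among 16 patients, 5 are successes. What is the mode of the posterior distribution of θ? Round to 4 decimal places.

Prior: Beta(7, 9).
Data: 5 successes in 16 trials. The binomial likelihood contributes θ^5(1−θ)^11, so the posterior is Beta(7+5, 9+11) = Beta(12, 20).
For Beta(a, b) with a, b > 1 the mode is (a−1)/(a+b−2) = 11/30 ≈ 0.3667.

θ̂_MAP = 0.3667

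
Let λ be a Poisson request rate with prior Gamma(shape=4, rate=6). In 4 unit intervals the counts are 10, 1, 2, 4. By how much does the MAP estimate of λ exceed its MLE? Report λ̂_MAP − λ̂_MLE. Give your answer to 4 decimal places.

Σxᵢ = 17. Posterior is Gamma(21, 10); MAP = (21−1)/10 = 20/10 ≈ 2.00000.
MLE = x̄ = 17/4 ≈ 4.25000.
Difference = 20/10 − 17/4 = -9/4 ≈ -2.2500.

MAP − MLE = -2.2500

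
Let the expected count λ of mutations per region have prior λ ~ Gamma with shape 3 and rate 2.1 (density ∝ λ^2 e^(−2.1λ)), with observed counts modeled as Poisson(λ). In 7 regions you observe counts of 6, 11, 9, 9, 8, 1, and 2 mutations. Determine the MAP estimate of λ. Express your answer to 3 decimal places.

Σxᵢ = 6+11+9+9+8+1+2 = 46, with n = 7.
Posterior ∝ λ^2e^(−2.1λ) · λ^46e^(−7λ) = λ^48e^(−9.1λ), i.e. Gamma(shape=49, rate=9.1).
The mode of a Gamma(a, b) with a ≥ 1 (shape–rate) is (a−1)/b = 48/9.1 ≈ 5.275.

λ̂_MAP = 5.275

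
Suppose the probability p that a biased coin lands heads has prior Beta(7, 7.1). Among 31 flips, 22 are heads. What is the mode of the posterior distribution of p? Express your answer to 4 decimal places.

Prior: Beta(7, 7.1).
Data: 22 successes in 31 trials. The binomial likelihood contributes p^22(1−p)^9, so the posterior is Beta(7+22, 7.1+9) = Beta(29, 16.1).
For Beta(a, b) with a, b > 1 the mode is (a−1)/(a+b−2) = 28/43.1 ≈ 0.6497.

p̂_MAP = 0.6497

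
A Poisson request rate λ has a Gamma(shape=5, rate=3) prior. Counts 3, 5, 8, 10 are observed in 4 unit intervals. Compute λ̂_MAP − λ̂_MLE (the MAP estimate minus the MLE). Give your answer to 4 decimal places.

Σxᵢ = 26. Posterior is Gamma(31, 7); MAP = (31−1)/7 = 30/7 ≈ 4.28571.
MLE = x̄ = 26/4 ≈ 6.50000.
Difference = 30/7 − 26/4 = -31/14 ≈ -2.2143.

MAP − MLE = -2.2143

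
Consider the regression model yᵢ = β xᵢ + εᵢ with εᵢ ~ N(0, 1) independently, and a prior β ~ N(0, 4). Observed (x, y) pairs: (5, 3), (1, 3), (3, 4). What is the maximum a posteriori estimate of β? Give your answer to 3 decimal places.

β̂_MAP = 0.851

log p(β | y) = −Σ(yᵢ − βxᵢ)²/(2·1) − β²/(2·4) + const.
Setting the derivative to zero: Σxᵢ(yᵢ − βxᵢ)/1 − β/4 = 0, so β = Σxᵢyᵢ / (Σxᵢ² + σ²/τ²).
Σxᵢyᵢ = 5·3 + 1·3 + 3·4 = 30; Σxᵢ² = 35; σ²/τ² = 0.25.
β̂_MAP = 30 / (35 + 0.25) = 30/35.25 ≈ 0.851.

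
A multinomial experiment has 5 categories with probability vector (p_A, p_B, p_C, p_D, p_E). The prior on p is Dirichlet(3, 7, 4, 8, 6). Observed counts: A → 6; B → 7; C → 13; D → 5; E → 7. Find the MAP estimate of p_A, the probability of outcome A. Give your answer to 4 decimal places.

MAP estimate of p_A = 0.1311

The posterior is Dirichlet(αᵢ + nᵢ) = Dirichlet(9, 14, 17, 13, 13).
For a Dirichlet(a₁,…,a_K) with all aᵢ > 1, the mode has j-th component (aⱼ − 1)/(Σaᵢ − K).
Here Σaᵢ = 66 and K = 5, so p_A = (9 − 1)/(66 − 5) = 8/61 ≈ 0.1311.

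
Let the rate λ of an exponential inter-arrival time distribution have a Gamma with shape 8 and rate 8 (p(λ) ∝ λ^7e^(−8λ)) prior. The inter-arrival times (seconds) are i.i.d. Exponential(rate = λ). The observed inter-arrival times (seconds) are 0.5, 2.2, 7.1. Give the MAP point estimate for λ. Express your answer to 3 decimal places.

λ̂_MAP = 0.562

The Exponential(rate=λ) likelihood is ∝ λ^n e^(−λΣtᵢ). Here n = 3 and Σtᵢ = 0.5 + 2.2 + 7.1 = 9.8.
Posterior ∝ λ^7e^(−8λ) · λ^3e^(−9.8λ) = λ^10e^(−17.8λ), i.e. Gamma(11, 17.8).
Mode = (a−1)/b = 10/17.8 ≈ 0.562.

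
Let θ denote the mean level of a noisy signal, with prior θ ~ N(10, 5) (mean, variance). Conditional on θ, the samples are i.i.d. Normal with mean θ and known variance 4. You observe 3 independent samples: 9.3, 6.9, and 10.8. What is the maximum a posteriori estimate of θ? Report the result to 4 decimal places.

θ̂_MAP = 9.2105

n = 3; x̄ = (9.3 + 6.9 + 10.8)/3 = 27/3 = 9.
For a Normal prior and Normal likelihood with known variance, the posterior is Normal; its mode equals its mean, the precision-weighted average.
Prior precision 1/σ₀² = 1/5 = 0.2; data precision n/σ² = 3/4 = 0.75.
θ̂ = (0.2·10 + 0.75·9) / (0.2 + 0.75) = 8.75/0.95 = 175/19 ≈ 9.2105.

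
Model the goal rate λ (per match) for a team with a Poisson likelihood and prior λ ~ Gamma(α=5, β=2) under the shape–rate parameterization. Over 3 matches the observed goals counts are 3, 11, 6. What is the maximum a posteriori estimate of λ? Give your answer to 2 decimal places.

λ̂_MAP = 4.80

Σxᵢ = 3+11+6 = 20, with n = 3.
Posterior ∝ λ^4e^(−2λ) · λ^20e^(−3λ) = λ^24e^(−5λ), i.e. Gamma(shape=25, rate=5).
The mode of a Gamma(a, b) with a ≥ 1 (shape–rate) is (a−1)/b = 24/5 ≈ 4.80.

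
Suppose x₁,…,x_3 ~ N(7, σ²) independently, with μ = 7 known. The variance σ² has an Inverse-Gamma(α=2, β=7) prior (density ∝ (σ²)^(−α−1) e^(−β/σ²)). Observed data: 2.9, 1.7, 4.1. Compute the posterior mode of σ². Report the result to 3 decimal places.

σ̂²_MAP = 7.479

Sum of squared deviations about the known mean: SS = (2.9−7)² + (1.7−7)² + (4.1−7)² = 53.31.
The Normal likelihood contributes (σ²)^(−n/2) exp(−SS/(2σ²)), so the posterior is Inverse-Gamma(α + n/2, β + SS/2) = Inverse-Gamma(3.5, 33.655).
The mode of Inverse-Gamma(a, b) is b/(a+1) = 33.655/4.5 ≈ 7.479.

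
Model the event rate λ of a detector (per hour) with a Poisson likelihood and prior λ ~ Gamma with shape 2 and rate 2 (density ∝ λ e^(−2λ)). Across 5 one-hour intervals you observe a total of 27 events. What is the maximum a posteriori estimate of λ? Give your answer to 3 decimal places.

Σxᵢ = 27, n = 5.
Posterior ∝ λe^(−2λ) · λ^27e^(−5λ) = λ^28e^(−7λ), i.e. Gamma(shape=29, rate=7).
The mode of a Gamma(a, b) with a ≥ 1 (shape–rate) is (a−1)/b = 28/7 ≈ 4.000.

λ̂_MAP = 4.000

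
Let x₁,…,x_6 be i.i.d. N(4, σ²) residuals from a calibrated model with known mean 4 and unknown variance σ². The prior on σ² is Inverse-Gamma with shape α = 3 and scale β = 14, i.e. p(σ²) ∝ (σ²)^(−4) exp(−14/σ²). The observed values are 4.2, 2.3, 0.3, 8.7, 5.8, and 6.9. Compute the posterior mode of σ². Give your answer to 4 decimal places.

Sum of squared deviations about the known mean: SS = (4.2−4)² + (2.3−4)² + (0.3−4)² + (8.7−4)² + (5.8−4)² + (6.9−4)² = 50.36.
The Normal likelihood contributes (σ²)^(−n/2) exp(−SS/(2σ²)), so the posterior is Inverse-Gamma(α + n/2, β + SS/2) = Inverse-Gamma(6, 39.18).
The mode of Inverse-Gamma(a, b) is b/(a+1) = 39.18/7 ≈ 5.5971.

σ̂²_MAP = 5.5971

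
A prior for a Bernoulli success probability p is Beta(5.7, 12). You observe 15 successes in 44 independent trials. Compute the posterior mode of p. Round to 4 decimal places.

p̂_MAP = 0.3300

Prior: Beta(5.7, 12).
Data: 15 successes in 44 trials. The binomial likelihood contributes p^15(1−p)^29, so the posterior is Beta(5.7+15, 12+29) = Beta(20.7, 41).
For Beta(a, b) with a, b > 1 the mode is (a−1)/(a+b−2) = 19.7/59.7 ≈ 0.3300.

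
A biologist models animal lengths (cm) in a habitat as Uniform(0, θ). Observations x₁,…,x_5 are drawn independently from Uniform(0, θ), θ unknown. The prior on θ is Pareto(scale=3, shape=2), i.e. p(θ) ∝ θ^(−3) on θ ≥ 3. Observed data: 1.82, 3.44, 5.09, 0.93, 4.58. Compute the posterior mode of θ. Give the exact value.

θ̂_MAP = 5.09

The Uniform(0, θ) likelihood is θ^(−n) for θ ≥ max(xᵢ), zero otherwise. Here max(xᵢ) = 5.09.
Posterior ∝ θ^(−3) · θ^(−5) = θ^(−8) on θ ≥ max(3, 5.09) = 5.09.
This density is strictly decreasing in θ, so the posterior mode lies at the lower boundary of the support.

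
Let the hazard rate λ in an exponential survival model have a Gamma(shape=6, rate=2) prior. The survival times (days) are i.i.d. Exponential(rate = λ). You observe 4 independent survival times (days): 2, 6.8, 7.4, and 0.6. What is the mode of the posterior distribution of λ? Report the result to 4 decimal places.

λ̂_MAP = 0.4787

The Exponential(rate=λ) likelihood is ∝ λ^n e^(−λΣtᵢ). Here n = 4 and Σtᵢ = 2 + 6.8 + 7.4 + 0.6 = 16.8.
Posterior ∝ λ^5e^(−2λ) · λ^4e^(−16.8λ) = λ^9e^(−18.8λ), i.e. Gamma(10, 18.8).
Mode = (a−1)/b = 9/18.8 ≈ 0.4787.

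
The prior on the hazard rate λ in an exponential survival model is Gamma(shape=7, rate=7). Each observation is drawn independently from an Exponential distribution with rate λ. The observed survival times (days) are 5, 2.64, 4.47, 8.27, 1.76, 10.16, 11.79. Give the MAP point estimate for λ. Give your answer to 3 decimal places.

λ̂_MAP = 0.254

The Exponential(rate=λ) likelihood is ∝ λ^n e^(−λΣtᵢ). Here n = 7 and Σtᵢ = 5 + 2.64 + 4.47 + 8.27 + 1.76 + 10.16 + 11.79 = 44.09.
Posterior ∝ λ^6e^(−7λ) · λ^7e^(−44.09λ) = λ^13e^(−51.09λ), i.e. Gamma(14, 51.09).
Mode = (a−1)/b = 13/51.09 ≈ 0.254.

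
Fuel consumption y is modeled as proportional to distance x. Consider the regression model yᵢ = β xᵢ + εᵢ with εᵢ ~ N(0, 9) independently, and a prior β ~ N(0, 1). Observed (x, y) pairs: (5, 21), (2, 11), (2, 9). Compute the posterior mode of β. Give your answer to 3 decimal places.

β̂_MAP = 3.452

log p(β | y) = −Σ(yᵢ − βxᵢ)²/(2·9) − β²/(2·1) + const.
Setting the derivative to zero: Σxᵢ(yᵢ − βxᵢ)/9 − β/1 = 0, so β = Σxᵢyᵢ / (Σxᵢ² + σ²/τ²).
Σxᵢyᵢ = 5·21 + 2·11 + 2·9 = 145; Σxᵢ² = 33; σ²/τ² = 9.
β̂_MAP = 145 / (33 + 9) = 145/42 ≈ 3.452.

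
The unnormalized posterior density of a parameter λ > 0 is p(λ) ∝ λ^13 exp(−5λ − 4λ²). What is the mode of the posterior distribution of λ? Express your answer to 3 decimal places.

λ̂_MAP = 1.000

ℓ'(λ) = 13/λ − 5 − 8λ. Setting this to zero and multiplying by λ: 8λ² + 5λ − 13 = 0.
λ = (−5 + √(5² + 4·8·13)) / (2·8) = (−5 + √441) / 16 = (−5 + 21)/16 = 1.
ℓ''(λ) = −13/λ² − 8 < 0, confirming a maximum.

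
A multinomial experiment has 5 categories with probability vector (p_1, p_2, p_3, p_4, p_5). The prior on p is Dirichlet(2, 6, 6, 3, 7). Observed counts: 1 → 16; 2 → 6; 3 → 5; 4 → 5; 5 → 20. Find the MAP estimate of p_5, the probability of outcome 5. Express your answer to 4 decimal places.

MAP estimate: 0.3662

The posterior is Dirichlet(αᵢ + nᵢ) = Dirichlet(18, 12, 11, 8, 27).
For a Dirichlet(a₁,…,a_K) with all aᵢ > 1, the mode has j-th component (aⱼ − 1)/(Σaᵢ − K).
Here Σaᵢ = 76 and K = 5, so p_5 = (27 − 1)/(76 − 5) = 26/71 ≈ 0.3662.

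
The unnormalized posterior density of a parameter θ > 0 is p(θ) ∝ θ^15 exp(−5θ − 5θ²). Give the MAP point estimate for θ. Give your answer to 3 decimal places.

ℓ'(θ) = 15/θ − 5 − 10θ. Setting this to zero and multiplying by θ: 10θ² + 5θ − 15 = 0.
θ = (−5 + √(5² + 4·10·15)) / (2·10) = (−5 + √625) / 20 = (−5 + 25)/20 = 1.
ℓ''(θ) = −15/θ² − 10 < 0, confirming a maximum.

θ̂_MAP = 1.000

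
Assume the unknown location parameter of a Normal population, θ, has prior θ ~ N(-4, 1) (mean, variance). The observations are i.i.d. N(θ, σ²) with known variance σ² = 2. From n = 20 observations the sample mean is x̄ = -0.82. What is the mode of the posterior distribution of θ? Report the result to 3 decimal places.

θ̂_MAP = -1.109

n = 20, x̄ = -0.82.
For a Normal prior and Normal likelihood with known variance, the posterior is Normal; its mode equals its mean, the precision-weighted average.
Prior precision 1/σ₀² = 1/1 = 1; data precision n/σ² = 20/2 = 10.
θ̂ = (1·(-4) + 10·(-0.82)) / (1 + 10) = (-12.2)/11 = -61/55 ≈ -1.109.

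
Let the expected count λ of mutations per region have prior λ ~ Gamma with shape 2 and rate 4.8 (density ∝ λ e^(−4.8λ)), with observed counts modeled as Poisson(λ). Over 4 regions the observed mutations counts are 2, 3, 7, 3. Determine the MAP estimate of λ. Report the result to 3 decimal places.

λ̂_MAP = 1.818

Σxᵢ = 2+3+7+3 = 15, with n = 4.
Posterior ∝ λe^(−4.8λ) · λ^15e^(−4λ) = λ^16e^(−8.8λ), i.e. Gamma(shape=17, rate=8.8).
The mode of a Gamma(a, b) with a ≥ 1 (shape–rate) is (a−1)/b = 16/8.8 ≈ 1.818.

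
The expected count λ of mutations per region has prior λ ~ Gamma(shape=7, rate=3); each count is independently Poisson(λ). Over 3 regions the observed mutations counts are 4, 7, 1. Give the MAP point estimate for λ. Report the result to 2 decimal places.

λ̂_MAP = 3.00

Σxᵢ = 4+7+1 = 12, with n = 3.
Posterior ∝ λ^6e^(−3λ) · λ^12e^(−3λ) = λ^18e^(−6λ), i.e. Gamma(shape=19, rate=6).
The mode of a Gamma(a, b) with a ≥ 1 (shape–rate) is (a−1)/b = 18/6 ≈ 3.00.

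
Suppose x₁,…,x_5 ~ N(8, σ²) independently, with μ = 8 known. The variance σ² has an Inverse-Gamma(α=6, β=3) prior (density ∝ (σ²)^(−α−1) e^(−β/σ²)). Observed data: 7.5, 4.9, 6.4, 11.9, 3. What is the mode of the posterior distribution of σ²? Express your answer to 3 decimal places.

Sum of squared deviations about the known mean: SS = (7.5−8)² + (4.9−8)² + (6.4−8)² + (11.9−8)² + (3−8)² = 52.63.
The Normal likelihood contributes (σ²)^(−n/2) exp(−SS/(2σ²)), so the posterior is Inverse-Gamma(α + n/2, β + SS/2) = Inverse-Gamma(8.5, 29.315).
The mode of Inverse-Gamma(a, b) is b/(a+1) = 29.315/9.5 ≈ 3.086.

σ̂²_MAP = 3.086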